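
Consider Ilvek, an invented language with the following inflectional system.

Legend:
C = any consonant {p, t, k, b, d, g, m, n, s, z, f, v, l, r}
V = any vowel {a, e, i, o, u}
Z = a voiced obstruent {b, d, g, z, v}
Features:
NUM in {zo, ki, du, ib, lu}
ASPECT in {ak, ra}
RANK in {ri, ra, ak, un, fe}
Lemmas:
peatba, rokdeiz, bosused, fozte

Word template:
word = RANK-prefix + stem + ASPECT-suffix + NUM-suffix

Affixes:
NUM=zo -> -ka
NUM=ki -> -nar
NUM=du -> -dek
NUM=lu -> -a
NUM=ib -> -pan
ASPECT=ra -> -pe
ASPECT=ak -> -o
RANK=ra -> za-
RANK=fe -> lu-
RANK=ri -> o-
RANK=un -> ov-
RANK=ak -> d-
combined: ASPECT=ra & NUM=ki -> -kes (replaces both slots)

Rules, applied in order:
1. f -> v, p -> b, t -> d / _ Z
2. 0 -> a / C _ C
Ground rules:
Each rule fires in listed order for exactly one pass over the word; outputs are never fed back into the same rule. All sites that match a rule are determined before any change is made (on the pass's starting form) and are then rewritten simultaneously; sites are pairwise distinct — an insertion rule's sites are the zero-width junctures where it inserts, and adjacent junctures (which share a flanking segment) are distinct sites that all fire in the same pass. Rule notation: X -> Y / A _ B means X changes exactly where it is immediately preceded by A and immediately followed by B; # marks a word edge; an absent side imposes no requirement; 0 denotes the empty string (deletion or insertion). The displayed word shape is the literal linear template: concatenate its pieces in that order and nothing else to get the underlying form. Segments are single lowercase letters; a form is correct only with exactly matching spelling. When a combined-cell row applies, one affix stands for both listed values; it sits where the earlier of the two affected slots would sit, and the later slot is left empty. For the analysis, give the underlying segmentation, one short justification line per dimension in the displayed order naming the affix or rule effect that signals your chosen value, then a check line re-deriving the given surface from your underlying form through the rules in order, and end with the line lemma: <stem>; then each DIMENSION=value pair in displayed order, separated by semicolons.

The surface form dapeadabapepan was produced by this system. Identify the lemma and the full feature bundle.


underlying: d-peatba-pe-pan
NUM=ib - signalled by the affix -pan
ASPECT=ra - signalled by the affix -pe
RANK=ak - signalled by the affix d-
check: dpeatbapepan -> dpeadbapepan -> dapeadabapepan
lemma: peatba; NUM=ib; ASPECT=ra; RANK=ak


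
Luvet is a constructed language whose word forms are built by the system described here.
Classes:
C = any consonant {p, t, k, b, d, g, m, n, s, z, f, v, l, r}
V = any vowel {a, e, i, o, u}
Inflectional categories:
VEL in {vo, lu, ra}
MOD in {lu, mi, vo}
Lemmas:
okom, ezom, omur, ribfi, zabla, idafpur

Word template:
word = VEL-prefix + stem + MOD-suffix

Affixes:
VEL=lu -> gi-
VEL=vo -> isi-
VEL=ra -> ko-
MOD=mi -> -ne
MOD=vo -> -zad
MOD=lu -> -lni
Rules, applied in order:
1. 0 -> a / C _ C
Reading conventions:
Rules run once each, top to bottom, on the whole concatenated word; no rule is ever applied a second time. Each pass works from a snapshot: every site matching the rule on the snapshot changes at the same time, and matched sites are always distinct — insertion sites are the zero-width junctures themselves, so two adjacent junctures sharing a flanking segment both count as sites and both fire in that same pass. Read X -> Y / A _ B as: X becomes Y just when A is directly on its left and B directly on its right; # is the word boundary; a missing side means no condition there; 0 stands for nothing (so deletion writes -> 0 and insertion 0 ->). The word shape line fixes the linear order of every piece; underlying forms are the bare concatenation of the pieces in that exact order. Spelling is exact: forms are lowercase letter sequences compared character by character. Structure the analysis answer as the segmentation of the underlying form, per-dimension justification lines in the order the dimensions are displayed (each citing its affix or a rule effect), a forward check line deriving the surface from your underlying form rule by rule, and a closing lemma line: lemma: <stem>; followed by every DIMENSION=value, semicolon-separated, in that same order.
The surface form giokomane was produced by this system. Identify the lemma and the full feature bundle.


underlying: gi-okom-ne
VEL=lu - signalled by the affix gi-
MOD=mi - signalled by the affix -ne
check: giokomne -> giokomane
lemma: okom; VEL=lu; MOD=mi


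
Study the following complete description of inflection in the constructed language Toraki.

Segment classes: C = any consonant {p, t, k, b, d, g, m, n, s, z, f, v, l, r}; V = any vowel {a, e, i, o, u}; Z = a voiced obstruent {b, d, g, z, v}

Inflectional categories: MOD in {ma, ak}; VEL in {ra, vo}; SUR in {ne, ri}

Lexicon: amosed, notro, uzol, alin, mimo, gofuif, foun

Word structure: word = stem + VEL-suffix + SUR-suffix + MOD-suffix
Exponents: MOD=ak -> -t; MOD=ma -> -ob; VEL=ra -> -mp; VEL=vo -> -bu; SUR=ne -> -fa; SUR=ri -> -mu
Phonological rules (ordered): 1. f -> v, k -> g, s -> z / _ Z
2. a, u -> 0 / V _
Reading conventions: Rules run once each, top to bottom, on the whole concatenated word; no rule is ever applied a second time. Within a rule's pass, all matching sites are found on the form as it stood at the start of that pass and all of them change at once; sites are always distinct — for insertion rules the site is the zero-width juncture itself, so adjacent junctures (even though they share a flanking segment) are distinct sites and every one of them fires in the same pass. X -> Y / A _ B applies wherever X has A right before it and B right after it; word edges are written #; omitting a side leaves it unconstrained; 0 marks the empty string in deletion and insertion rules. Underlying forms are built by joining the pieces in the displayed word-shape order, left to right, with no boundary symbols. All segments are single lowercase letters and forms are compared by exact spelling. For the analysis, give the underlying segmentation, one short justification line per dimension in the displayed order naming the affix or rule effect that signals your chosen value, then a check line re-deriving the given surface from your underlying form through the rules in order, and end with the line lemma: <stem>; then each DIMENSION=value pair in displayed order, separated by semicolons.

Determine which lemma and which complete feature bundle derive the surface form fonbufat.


underlying: foun-bu-fa-t
MOD=ak - signalled by the affix -t
VEL=vo - signalled by the affix -bu
SUR=ne - signalled by the affix -fa
check: founbufat -> founbufat -> fonbufat
lemma: foun; MOD=ak; VEL=vo; SUR=ne


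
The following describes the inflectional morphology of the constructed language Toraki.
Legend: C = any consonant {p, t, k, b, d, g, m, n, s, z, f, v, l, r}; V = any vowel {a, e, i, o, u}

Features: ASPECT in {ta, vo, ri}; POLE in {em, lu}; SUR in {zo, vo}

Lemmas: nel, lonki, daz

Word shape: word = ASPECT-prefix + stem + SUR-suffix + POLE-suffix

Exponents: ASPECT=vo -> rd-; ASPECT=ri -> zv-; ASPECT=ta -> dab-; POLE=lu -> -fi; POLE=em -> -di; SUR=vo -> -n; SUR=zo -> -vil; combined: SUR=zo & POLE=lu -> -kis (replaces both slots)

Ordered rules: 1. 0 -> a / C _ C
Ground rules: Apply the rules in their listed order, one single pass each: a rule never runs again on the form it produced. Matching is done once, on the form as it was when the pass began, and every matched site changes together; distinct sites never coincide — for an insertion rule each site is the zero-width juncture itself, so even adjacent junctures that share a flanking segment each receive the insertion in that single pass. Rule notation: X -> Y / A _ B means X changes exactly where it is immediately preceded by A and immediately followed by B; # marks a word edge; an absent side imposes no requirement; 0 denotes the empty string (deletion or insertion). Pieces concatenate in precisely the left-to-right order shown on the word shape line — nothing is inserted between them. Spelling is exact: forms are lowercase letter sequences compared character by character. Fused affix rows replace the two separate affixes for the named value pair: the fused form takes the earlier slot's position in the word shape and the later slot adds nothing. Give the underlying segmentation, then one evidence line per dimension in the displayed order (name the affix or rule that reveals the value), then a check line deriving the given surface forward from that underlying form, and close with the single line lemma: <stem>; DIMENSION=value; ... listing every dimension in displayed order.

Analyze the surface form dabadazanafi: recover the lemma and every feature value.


underlying: dab-daz-n-fi
ASPECT=ta - signalled by the affix dab-
POLE=lu - signalled by the affix -fi
SUR=vo - signalled by the affix -n
check: dabdaznfi -> dabadazanafi
lemma: daz; ASPECT=ta; POLE=lu; SUR=vo


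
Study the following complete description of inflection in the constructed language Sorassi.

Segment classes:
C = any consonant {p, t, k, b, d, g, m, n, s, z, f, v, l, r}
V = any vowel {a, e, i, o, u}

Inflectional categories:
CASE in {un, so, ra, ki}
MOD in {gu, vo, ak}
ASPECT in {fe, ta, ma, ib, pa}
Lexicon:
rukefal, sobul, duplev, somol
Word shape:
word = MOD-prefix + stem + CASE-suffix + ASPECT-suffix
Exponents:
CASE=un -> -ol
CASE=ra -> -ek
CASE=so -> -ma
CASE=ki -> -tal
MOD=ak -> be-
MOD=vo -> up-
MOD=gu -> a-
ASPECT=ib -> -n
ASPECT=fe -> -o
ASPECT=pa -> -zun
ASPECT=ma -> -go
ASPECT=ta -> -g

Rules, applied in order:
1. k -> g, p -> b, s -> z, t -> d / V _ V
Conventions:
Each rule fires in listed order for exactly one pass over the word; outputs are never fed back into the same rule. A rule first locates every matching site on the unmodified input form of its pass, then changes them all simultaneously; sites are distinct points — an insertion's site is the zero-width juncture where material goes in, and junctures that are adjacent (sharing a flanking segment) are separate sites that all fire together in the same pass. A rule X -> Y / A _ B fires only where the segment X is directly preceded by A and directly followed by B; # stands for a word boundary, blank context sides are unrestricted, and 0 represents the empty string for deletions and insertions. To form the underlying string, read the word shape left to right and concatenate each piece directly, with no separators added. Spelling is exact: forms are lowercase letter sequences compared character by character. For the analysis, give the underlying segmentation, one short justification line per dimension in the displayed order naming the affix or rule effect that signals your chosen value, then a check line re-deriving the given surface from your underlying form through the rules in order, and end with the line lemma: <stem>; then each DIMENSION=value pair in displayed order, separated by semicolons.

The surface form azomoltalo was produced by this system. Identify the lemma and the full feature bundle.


underlying: a-somol-tal-o
CASE=ki - signalled by the affix -tal
MOD=gu - signalled by the affix a-
ASPECT=fe - signalled by the affix -o
check: asomoltalo -> azomoltalo
lemma: somol; CASE=ki; MOD=gu; ASPECT=fe


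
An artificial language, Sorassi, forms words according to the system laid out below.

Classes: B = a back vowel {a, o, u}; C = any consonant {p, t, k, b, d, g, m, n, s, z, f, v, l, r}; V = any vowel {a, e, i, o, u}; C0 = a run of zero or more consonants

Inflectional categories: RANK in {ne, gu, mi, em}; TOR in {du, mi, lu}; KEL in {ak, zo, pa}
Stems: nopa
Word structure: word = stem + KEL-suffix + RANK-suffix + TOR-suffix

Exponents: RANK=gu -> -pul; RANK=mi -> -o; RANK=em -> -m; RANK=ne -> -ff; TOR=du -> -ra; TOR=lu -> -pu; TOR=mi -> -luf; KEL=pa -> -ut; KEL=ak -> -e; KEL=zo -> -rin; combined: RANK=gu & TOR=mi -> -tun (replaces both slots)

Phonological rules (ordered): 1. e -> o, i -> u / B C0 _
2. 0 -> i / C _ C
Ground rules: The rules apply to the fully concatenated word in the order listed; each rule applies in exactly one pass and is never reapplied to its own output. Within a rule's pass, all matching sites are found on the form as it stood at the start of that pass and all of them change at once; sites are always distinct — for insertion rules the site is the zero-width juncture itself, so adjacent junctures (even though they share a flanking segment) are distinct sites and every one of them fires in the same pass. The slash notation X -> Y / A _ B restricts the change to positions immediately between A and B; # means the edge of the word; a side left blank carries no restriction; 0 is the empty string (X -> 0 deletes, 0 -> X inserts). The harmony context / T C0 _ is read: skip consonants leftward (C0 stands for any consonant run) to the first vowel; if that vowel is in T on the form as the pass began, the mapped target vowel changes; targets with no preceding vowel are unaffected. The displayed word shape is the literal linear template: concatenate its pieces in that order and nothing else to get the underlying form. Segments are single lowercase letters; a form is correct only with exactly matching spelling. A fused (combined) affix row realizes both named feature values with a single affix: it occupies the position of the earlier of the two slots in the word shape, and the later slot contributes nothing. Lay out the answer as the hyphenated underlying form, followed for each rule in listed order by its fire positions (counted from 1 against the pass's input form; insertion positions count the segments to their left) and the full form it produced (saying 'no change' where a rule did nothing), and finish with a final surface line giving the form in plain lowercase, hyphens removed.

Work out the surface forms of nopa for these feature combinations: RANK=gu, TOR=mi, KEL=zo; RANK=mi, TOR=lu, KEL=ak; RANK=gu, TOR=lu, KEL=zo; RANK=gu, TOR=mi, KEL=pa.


cell RANK=gu, TOR=mi, KEL=zo:
underlying: nopa-rin-tun
1. e -> o, i -> u / B C0 _: fires at position(s) 6: noparuntun
2. 0 -> i / C _ C: inserts after position(s) 7: noparunitun
surface: noparunitun

cell RANK=mi, TOR=lu, KEL=ak:
underlying: nopa-e-o-pu
1. e -> o, i -> u / B C0 _: fires at position(s) 5: nopaoopu
2. 0 -> i / C _ C: no change
surface: nopaoopu

cell RANK=gu, TOR=lu, KEL=zo:
underlying: nopa-rin-pul-pu
1. e -> o, i -> u / B C0 _: fires at position(s) 6: noparunpulpu
2. 0 -> i / C _ C: inserts after position(s) 7, 10: noparunipulipu
surface: noparunipulipu

cell RANK=gu, TOR=mi, KEL=pa:
underlying: nopa-ut-tun
1. e -> o, i -> u / B C0 _: no change
2. 0 -> i / C _ C: inserts after position(s) 6: nopautitun
surface: nopautitun


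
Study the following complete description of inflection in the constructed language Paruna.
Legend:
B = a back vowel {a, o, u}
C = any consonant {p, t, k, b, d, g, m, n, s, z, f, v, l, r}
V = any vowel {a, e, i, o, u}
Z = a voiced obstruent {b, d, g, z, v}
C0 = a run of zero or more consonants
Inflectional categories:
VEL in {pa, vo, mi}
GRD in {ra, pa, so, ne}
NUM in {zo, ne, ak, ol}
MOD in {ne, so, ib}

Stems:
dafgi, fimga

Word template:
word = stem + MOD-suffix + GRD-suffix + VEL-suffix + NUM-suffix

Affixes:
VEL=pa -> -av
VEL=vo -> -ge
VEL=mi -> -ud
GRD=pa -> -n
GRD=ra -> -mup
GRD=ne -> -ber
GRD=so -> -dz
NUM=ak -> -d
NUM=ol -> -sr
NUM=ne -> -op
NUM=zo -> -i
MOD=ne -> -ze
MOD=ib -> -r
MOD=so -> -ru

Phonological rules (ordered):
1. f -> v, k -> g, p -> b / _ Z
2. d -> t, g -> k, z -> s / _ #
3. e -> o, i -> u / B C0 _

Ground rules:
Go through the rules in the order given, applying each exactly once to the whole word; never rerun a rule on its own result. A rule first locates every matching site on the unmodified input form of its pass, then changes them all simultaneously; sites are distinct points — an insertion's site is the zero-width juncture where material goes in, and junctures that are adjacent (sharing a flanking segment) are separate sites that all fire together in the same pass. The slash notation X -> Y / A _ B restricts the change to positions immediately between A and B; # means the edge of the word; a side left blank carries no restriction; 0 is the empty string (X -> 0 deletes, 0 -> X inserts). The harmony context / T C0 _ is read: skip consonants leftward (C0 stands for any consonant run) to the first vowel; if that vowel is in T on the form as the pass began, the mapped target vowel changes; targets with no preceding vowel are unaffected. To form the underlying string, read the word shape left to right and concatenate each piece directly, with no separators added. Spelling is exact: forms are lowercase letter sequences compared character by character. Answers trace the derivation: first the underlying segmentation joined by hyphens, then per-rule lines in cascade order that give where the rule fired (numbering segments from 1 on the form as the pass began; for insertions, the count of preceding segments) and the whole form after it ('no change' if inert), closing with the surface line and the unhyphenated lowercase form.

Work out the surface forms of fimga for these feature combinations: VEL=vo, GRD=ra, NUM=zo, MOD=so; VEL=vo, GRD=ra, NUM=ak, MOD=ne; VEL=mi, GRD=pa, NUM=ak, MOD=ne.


cell VEL=vo, GRD=ra, NUM=zo, MOD=so:
underlying: fimga-ru-mup-ge-i
1. f -> v, k -> g, p -> b / _ Z: fires at position(s) 10: fimgarumubgei
2. d -> t, g -> k, z -> s / _ #: no change
3. e -> o, i -> u / B C0 _: fires at position(s) 12: fimgarumubgoi
surface: fimgarumubgoi

cell VEL=vo, GRD=ra, NUM=ak, MOD=ne:
underlying: fimga-ze-mup-ge-d
1. f -> v, k -> g, p -> b / _ Z: fires at position(s) 10: fimgazemubged
2. d -> t, g -> k, z -> s / _ #: fires at position(s) 13: fimgazemubget
3. e -> o, i -> u / B C0 _: fires at position(s) 7, 12: fimgazomubgot
surface: fimgazomubgot

cell VEL=mi, GRD=pa, NUM=ak, MOD=ne:
underlying: fimga-ze-n-ud-d
1. f -> v, k -> g, p -> b / _ Z: no change
2. d -> t, g -> k, z -> s / _ #: fires at position(s) 11: fimgazenudt
3. e -> o, i -> u / B C0 _: fires at position(s) 7: fimgazonudt
surface: fimgazonudt


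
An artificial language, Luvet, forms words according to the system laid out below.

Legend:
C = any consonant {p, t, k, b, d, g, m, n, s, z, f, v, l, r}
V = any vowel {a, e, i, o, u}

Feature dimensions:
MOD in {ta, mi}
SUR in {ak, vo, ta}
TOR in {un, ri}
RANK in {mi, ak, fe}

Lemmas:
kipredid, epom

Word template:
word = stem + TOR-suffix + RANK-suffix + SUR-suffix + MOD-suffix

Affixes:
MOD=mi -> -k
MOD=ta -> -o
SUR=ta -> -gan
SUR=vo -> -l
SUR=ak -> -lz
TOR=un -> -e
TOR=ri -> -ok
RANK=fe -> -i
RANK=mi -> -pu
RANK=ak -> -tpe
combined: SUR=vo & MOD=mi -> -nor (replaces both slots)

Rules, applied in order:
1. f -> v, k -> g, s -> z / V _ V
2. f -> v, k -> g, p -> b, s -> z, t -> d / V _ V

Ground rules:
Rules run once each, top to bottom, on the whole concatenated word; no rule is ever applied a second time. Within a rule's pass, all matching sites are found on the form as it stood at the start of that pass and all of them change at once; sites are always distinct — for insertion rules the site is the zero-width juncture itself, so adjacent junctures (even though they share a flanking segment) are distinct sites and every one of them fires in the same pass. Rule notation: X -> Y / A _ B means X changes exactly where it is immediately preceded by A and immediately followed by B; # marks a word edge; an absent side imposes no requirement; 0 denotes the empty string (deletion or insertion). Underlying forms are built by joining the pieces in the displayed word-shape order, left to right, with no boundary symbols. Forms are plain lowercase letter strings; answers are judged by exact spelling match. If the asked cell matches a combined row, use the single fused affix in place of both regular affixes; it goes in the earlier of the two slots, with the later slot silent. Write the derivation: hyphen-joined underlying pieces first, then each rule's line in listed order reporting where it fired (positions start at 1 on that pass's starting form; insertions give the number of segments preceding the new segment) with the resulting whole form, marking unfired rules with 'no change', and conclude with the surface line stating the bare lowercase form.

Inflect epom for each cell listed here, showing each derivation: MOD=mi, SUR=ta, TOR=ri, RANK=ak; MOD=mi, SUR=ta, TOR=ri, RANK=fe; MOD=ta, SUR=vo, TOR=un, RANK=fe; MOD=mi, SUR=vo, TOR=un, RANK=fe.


cell MOD=mi, SUR=ta, TOR=ri, RANK=ak:
underlying: epom-ok-tpe-gan-k
1. f -> v, k -> g, s -> z / V _ V: no change
2. f -> v, k -> g, p -> b, s -> z, t -> d / V _ V: fires at position(s) 2: ebomoktpegank
surface: ebomoktpegank

cell MOD=mi, SUR=ta, TOR=ri, RANK=fe:
underlying: epom-ok-i-gan-k
1. f -> v, k -> g, s -> z / V _ V: fires at position(s) 6: epomogigank
2. f -> v, k -> g, p -> b, s -> z, t -> d / V _ V: fires at position(s) 2: ebomogigank
surface: ebomogigank

cell MOD=ta, SUR=vo, TOR=un, RANK=fe:
underlying: epom-e-i-l-o
1. f -> v, k -> g, s -> z / V _ V: no change
2. f -> v, k -> g, p -> b, s -> z, t -> d / V _ V: fires at position(s) 2: ebomeilo
surface: ebomeilo

cell MOD=mi, SUR=vo, TOR=un, RANK=fe:
underlying: epom-e-i-nor
1. f -> v, k -> g, s -> z / V _ V: no change
2. f -> v, k -> g, p -> b, s -> z, t -> d / V _ V: fires at position(s) 2: ebomeinor
surface: ebomeinor


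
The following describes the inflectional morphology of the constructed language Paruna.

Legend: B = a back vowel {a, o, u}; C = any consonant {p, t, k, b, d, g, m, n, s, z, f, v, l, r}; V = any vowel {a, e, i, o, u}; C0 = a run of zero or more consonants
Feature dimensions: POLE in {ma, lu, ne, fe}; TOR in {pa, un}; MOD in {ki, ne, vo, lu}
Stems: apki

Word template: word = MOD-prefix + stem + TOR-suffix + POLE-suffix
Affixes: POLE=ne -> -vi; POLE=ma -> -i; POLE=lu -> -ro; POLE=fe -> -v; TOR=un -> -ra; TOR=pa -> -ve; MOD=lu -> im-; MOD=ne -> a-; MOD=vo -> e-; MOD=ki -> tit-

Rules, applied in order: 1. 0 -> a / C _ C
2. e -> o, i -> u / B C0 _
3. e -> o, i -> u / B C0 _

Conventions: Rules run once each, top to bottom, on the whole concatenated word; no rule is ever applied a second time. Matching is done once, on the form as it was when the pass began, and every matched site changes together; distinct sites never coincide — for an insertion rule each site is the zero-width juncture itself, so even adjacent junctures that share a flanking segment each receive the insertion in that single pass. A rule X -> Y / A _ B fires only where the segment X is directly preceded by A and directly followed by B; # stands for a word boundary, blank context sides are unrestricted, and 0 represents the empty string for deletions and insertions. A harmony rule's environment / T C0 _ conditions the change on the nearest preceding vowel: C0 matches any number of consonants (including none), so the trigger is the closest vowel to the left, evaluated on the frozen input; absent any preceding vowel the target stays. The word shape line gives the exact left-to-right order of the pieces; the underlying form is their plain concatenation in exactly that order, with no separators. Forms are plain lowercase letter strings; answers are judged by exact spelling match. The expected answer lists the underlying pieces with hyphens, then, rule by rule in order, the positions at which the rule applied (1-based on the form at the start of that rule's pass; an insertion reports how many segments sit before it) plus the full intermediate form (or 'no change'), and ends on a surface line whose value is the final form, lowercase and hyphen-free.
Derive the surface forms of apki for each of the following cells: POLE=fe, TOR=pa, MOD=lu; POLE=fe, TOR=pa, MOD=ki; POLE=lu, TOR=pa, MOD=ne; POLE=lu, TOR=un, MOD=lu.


cell POLE=fe, TOR=pa, MOD=lu:
underlying: im-apki-ve-v
1. 0 -> a / C _ C: inserts after position(s) 4: imapakivev
2. e -> o, i -> u / B C0 _: fires at position(s) 7: imapakuvev
3. e -> o, i -> u / B C0 _: fires at position(s) 9: imapakuvov
surface: imapakuvov

cell POLE=fe, TOR=pa, MOD=ki:
underlying: tit-apki-ve-v
1. 0 -> a / C _ C: inserts after position(s) 5: titapakivev
2. e -> o, i -> u / B C0 _: fires at position(s) 8: titapakuvev
3. e -> o, i -> u / B C0 _: fires at position(s) 10: titapakuvov
surface: titapakuvov

cell POLE=lu, TOR=pa, MOD=ne:
underlying: a-apki-ve-ro
1. 0 -> a / C _ C: inserts after position(s) 3: aapakivero
2. e -> o, i -> u / B C0 _: fires at position(s) 6: aapakuvero
3. e -> o, i -> u / B C0 _: fires at position(s) 8: aapakuvoro
surface: aapakuvoro

cell POLE=lu, TOR=un, MOD=lu:
underlying: im-apki-ra-ro
1. 0 -> a / C _ C: inserts after position(s) 4: imapakiraro
2. e -> o, i -> u / B C0 _: fires at position(s) 7: imapakuraro
3. e -> o, i -> u / B C0 _: no change
surface: imapakuraro


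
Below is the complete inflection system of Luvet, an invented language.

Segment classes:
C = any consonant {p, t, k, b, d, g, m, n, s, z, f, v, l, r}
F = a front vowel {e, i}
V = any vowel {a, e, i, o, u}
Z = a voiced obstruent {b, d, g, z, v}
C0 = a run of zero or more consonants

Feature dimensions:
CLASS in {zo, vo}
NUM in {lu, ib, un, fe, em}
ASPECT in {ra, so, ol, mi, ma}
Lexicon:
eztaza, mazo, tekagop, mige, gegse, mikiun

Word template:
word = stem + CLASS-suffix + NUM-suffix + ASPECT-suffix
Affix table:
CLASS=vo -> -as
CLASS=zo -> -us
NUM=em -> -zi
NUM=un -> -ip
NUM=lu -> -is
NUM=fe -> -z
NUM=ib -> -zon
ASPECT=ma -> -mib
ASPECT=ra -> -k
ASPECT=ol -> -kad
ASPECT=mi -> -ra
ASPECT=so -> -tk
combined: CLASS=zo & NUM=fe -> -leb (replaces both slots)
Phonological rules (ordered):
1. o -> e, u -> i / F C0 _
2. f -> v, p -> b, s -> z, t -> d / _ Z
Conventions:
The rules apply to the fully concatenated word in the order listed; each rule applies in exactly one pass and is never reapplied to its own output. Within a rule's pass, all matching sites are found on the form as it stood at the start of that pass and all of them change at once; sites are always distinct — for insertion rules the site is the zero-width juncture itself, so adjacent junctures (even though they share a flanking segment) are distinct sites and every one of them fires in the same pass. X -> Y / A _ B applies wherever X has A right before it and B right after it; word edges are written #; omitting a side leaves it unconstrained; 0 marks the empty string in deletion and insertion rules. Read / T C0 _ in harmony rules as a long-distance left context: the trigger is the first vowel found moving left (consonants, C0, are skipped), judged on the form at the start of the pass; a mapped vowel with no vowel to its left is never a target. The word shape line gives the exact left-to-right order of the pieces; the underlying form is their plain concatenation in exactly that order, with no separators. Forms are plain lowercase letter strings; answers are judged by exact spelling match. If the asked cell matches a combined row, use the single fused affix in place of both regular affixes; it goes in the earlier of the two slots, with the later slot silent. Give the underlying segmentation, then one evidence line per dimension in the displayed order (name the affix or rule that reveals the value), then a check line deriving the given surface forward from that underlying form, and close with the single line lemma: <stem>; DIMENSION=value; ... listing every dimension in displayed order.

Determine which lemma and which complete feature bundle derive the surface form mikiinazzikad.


underlying: mikiun-as-zi-kad
CLASS=vo - signalled by the affix -as
NUM=em - signalled by the affix -zi
ASPECT=ol - signalled by the affix -kad
check: mikiunaszikad -> mikiinaszikad -> mikiinazzikad
lemma: mikiun; CLASS=vo; NUM=em; ASPECT=ol


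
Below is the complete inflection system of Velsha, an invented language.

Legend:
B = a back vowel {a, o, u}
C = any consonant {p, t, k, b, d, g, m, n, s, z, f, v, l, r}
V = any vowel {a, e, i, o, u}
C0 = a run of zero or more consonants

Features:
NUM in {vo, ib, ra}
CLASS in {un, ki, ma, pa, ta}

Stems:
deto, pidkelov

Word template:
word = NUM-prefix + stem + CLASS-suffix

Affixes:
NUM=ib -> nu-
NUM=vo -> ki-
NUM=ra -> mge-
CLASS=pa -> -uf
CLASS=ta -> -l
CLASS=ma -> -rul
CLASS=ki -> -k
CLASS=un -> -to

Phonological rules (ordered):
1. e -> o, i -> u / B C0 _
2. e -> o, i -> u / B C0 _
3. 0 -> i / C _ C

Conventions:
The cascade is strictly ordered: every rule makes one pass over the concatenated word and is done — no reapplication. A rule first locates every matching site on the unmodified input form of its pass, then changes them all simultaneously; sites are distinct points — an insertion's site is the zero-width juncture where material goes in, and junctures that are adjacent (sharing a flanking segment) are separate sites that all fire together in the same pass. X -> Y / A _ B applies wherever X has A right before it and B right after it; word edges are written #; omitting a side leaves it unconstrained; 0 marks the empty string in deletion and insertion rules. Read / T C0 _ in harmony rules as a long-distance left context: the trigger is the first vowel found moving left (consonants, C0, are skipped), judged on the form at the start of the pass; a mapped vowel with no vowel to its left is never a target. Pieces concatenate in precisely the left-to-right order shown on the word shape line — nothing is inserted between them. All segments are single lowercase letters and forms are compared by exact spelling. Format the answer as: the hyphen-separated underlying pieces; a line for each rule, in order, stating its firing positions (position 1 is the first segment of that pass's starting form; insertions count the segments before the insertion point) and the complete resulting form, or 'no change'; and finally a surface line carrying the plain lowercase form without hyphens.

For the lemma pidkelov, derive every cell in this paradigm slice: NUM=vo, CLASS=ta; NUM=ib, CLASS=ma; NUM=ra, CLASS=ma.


cell NUM=vo, CLASS=ta:
underlying: ki-pidkelov-l
1. e -> o, i -> u / B C0 _: no change
2. e -> o, i -> u / B C0 _: no change
3. 0 -> i / C _ C: inserts after position(s) 5, 10: kipidikelovil
surface: kipidikelovil

cell NUM=ib, CLASS=ma:
underlying: nu-pidkelov-rul
1. e -> o, i -> u / B C0 _: fires at position(s) 4: nupudkelovrul
2. e -> o, i -> u / B C0 _: fires at position(s) 7: nupudkolovrul
3. 0 -> i / C _ C: inserts after position(s) 5, 10: nupudikolovirul
surface: nupudikolovirul

cell NUM=ra, CLASS=ma:
underlying: mge-pidkelov-rul
1. e -> o, i -> u / B C0 _: no change
2. e -> o, i -> u / B C0 _: no change
3. 0 -> i / C _ C: inserts after position(s) 1, 6, 11: migepidikelovirul
surface: migepidikelovirul


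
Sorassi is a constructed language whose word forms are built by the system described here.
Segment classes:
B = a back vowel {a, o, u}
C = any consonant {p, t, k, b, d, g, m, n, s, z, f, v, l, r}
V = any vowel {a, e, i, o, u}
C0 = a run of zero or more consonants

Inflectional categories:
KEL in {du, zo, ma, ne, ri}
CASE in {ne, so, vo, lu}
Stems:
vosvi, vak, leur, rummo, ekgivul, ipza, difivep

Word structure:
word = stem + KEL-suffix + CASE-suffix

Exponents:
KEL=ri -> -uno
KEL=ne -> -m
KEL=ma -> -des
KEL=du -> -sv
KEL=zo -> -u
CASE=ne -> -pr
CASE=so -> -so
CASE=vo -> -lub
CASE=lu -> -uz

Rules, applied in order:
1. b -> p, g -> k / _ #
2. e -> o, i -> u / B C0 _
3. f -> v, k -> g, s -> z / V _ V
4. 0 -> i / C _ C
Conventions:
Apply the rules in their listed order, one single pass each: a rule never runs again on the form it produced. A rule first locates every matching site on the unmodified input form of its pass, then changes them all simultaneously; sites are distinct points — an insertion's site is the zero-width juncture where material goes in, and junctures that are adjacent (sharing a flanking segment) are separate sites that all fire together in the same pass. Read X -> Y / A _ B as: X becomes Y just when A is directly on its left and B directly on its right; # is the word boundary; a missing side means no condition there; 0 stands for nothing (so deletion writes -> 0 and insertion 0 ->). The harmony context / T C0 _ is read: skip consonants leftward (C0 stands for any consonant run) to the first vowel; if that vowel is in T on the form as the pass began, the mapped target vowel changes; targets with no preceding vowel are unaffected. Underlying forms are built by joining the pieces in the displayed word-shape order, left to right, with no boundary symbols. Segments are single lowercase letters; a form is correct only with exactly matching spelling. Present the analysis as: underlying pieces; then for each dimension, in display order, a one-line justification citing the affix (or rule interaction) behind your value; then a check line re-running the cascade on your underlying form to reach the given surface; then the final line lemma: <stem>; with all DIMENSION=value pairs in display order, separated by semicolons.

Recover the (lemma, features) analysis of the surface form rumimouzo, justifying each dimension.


underlying: rummo-u-so
KEL=zo - signalled by the affix -u
CASE=so - signalled by the affix -so
check: rummouso -> rummouso -> rummouso -> rummouzo -> rumimouzo
lemma: rummo; KEL=zo; CASE=so


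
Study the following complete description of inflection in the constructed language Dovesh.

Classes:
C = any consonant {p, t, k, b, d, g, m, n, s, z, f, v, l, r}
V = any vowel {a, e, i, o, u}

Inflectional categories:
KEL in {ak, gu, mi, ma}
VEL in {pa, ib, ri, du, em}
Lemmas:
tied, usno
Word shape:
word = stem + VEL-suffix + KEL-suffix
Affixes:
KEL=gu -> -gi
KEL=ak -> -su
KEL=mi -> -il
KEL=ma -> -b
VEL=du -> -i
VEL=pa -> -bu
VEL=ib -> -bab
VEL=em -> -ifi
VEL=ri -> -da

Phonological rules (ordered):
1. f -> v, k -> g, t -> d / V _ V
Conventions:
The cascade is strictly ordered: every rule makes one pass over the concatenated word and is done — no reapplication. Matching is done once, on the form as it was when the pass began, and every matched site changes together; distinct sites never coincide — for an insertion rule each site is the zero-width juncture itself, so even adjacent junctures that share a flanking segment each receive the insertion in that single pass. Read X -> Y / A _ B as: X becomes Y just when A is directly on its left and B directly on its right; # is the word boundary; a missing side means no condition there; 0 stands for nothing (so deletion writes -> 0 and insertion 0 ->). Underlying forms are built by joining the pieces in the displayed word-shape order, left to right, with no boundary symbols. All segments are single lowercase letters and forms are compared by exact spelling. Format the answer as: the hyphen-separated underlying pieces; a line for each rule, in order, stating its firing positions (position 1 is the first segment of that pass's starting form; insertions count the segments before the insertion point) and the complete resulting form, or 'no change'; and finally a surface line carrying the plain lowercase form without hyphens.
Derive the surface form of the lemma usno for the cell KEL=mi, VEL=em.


underlying: usno-ifi-il
1. f -> v, k -> g, t -> d / V _ V: fires at position(s) 6: usnoiviil
surface: usnoiviil


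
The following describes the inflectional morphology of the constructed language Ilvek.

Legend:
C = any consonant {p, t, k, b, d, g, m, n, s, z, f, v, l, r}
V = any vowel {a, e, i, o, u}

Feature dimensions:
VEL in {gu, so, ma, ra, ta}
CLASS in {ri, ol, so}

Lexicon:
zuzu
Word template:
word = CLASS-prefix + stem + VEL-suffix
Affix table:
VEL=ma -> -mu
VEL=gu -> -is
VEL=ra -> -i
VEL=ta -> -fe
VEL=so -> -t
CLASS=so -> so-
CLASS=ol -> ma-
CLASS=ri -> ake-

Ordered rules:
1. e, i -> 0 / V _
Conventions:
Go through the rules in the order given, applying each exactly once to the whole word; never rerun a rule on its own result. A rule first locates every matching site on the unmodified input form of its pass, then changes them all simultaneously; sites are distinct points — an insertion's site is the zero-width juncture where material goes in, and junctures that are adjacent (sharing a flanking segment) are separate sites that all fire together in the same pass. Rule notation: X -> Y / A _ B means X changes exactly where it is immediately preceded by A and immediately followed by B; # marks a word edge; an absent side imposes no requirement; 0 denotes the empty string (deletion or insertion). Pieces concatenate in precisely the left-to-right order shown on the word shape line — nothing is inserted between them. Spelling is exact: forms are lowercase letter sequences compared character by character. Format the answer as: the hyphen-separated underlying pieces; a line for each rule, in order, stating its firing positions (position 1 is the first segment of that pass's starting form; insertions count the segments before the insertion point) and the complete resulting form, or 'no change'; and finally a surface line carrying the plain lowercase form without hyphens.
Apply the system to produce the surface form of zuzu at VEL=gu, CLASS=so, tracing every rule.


underlying: so-zuzu-is
1. e, i -> 0 / V _: fires at position(s) 7: sozuzus
surface: sozuzus


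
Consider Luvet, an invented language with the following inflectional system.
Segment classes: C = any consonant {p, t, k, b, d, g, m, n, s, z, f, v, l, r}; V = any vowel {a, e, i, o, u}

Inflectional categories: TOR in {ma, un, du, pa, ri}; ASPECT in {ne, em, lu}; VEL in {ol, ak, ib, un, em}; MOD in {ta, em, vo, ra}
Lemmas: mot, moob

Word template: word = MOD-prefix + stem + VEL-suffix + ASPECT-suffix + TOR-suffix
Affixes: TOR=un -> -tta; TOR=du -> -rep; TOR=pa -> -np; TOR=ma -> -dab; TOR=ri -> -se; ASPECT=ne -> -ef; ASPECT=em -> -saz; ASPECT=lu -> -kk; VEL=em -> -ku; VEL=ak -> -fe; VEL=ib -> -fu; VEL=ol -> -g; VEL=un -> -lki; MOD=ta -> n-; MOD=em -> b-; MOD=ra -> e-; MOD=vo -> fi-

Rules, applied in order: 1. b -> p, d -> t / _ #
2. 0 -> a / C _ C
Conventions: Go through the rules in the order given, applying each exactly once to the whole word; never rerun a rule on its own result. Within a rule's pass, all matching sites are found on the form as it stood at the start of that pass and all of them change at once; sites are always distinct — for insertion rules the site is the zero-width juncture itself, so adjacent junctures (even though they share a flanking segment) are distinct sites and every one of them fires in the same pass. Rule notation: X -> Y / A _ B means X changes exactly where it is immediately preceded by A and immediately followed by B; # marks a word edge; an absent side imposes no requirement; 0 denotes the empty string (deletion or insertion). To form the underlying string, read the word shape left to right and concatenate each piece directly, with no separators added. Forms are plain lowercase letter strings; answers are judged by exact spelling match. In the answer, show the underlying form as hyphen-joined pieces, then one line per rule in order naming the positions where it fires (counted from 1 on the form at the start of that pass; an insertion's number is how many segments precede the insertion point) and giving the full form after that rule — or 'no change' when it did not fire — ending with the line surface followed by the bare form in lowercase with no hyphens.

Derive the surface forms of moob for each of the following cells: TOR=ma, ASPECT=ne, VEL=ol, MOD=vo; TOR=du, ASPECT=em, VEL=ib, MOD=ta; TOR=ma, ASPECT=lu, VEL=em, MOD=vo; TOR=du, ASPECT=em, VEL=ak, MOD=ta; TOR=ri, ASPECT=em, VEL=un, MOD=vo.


cell TOR=ma, ASPECT=ne, VEL=ol, MOD=vo:
underlying: fi-moob-g-ef-dab
1. b -> p, d -> t / _ #: fires at position(s) 12: fimoobgefdap
2. 0 -> a / C _ C: inserts after position(s) 6, 9: fimoobagefadap
surface: fimoobagefadap

cell TOR=du, ASPECT=em, VEL=ib, MOD=ta:
underlying: n-moob-fu-saz-rep
1. b -> p, d -> t / _ #: no change
2. 0 -> a / C _ C: inserts after position(s) 1, 5, 10: namoobafusazarep
surface: namoobafusazarep

cell TOR=ma, ASPECT=lu, VEL=em, MOD=vo:
underlying: fi-moob-ku-kk-dab
1. b -> p, d -> t / _ #: fires at position(s) 13: fimoobkukkdap
2. 0 -> a / C _ C: inserts after position(s) 6, 9, 10: fimoobakukakadap
surface: fimoobakukakadap

cell TOR=du, ASPECT=em, VEL=ak, MOD=ta:
underlying: n-moob-fe-saz-rep
1. b -> p, d -> t / _ #: no change
2. 0 -> a / C _ C: inserts after position(s) 1, 5, 10: namoobafesazarep
surface: namoobafesazarep

cell TOR=ri, ASPECT=em, VEL=un, MOD=vo:
underlying: fi-moob-lki-saz-se
1. b -> p, d -> t / _ #: no change
2. 0 -> a / C _ C: inserts after position(s) 6, 7, 12: fimoobalakisazase
surface: fimoobalakisazase
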